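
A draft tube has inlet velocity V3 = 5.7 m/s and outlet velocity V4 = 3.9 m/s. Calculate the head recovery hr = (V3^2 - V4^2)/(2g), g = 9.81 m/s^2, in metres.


hr = (5.7^2 - 3.9^2) / (2*9.81) = 0.8807 m


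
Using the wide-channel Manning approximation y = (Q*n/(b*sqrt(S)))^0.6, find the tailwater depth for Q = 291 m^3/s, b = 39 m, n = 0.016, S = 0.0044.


y = (291 * 0.016 / (39 * 0.0044^0.5))^0.6 = 1.4228 m


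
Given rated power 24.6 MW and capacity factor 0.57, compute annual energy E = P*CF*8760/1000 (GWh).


E = 24.6 * 0.57 * 8760 / 1000 = 122.8327 GWh


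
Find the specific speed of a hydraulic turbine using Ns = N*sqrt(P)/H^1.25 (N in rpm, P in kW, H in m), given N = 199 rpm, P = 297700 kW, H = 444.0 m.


Ns = 199 * 297700^0.5 / 444.0^1.25 = 53.2738


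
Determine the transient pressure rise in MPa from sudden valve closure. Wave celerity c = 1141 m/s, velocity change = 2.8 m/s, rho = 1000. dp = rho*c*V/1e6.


dp = 1000 * 1141 * 2.8 / 1e6 = 3.1948 MPa


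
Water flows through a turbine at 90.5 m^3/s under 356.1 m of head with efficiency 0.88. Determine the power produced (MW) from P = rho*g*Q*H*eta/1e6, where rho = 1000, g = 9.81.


P = 1000 * 9.81 * 90.5 * 356.1 * 0.88 / 1e6 = 278.2097 MW


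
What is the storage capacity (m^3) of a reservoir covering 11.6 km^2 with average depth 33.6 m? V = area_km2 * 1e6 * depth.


V = 11.6 * 1e6 * 33.6 = 3.8976e+08 m^3


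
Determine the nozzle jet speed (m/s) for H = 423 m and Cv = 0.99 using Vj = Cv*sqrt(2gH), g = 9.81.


Vj = 0.99 * sqrt(2*9.81*423) = 90.1893 m/s


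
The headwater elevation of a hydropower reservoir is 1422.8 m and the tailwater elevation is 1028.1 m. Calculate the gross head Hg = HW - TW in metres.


Hg = 1422.8 - 1028.1 = 394.7000 m


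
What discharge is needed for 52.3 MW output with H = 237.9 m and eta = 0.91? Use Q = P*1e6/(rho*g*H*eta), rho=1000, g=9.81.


Q = 52.3 * 1e6 / (1000 * 9.81 * 237.9 * 0.91) = 24.6262 m^3/s


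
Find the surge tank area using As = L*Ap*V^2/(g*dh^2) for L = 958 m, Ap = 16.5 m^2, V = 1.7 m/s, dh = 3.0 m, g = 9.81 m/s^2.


As = 958 * 16.5 * 1.7^2 / (9.81 * 3.0^2) = 517.4111 m^2


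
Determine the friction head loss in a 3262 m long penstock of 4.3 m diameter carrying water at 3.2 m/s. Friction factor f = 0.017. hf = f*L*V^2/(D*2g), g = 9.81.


hf = 0.017 * 3262 * 3.2^2 / (4.3 * 2 * 9.81) = 6.7308 m


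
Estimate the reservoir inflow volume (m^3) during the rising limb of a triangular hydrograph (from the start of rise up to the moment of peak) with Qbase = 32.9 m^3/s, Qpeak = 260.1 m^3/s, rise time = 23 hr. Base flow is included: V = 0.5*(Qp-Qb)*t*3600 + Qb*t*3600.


V = 0.5*(260.1 - 32.9)*23*3600 + 32.9*23*3600 = 1.2130e+07 m^3


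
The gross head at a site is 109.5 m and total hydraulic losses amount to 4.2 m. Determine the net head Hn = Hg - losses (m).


Hn = 109.5 - 4.2 = 105.3000 m


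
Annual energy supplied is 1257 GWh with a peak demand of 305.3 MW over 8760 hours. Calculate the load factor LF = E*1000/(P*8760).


LF = 1257 * 1000 / (305.3 * 8760) = 0.4700


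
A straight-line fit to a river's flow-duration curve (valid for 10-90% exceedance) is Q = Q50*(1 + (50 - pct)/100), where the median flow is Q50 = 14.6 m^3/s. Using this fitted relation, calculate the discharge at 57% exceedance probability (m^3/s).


Q = 14.6 * (1 + (50 - 57)/100) = 13.5780 m^3/s


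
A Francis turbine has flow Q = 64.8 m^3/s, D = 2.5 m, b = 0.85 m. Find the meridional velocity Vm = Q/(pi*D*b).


Vm = 64.8 / (pi * 2.5 * 0.85) = 9.7066 m/s


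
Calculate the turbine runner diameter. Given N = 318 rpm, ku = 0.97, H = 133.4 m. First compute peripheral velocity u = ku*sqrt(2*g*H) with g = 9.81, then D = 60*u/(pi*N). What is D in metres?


u = 0.97 * sqrt(2*9.81*133.4) = 49.6248 m/s
D = 60 * 49.6248 / (pi * 318) = 2.9804 m


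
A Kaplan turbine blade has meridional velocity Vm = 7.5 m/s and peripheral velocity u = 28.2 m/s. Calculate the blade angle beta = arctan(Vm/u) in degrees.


beta = arctan(7.5 / 28.2) = 14.8935 degrees


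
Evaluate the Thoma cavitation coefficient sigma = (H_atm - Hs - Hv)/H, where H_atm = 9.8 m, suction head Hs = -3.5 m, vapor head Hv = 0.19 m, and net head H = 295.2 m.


sigma = (9.8 - (-3.5) - 0.19) / 295.2 = 0.0444


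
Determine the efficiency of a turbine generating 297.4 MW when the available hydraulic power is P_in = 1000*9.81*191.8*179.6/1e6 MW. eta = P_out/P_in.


P_in = 1000 * 9.81 * 191.8 * 179.6 / 1e6 = 337.9278 MW
eta = 297.4 / 337.9278 = 0.8801


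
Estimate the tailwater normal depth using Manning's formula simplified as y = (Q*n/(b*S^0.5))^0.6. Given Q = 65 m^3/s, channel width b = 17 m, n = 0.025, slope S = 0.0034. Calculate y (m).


y = (65 * 0.025 / (17 * 0.0034^0.5))^0.6 = 1.3452 m


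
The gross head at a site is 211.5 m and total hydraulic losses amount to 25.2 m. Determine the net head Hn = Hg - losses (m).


Hn = 211.5 - 25.2 = 186.3000 m


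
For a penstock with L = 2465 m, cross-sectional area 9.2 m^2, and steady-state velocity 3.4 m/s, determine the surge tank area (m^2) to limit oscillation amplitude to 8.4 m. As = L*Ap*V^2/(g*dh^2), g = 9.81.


As = 2465 * 9.2 * 3.4^2 / (9.81 * 8.4^2) = 378.7346 m^2


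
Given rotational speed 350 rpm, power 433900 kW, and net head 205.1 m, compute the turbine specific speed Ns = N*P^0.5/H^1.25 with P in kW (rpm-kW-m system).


Ns = 350 * 433900^0.5 / 205.1^1.25 = 297.0337


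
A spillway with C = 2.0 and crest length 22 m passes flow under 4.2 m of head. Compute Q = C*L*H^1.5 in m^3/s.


Q = 2.0 * 22 * 4.2^1.5 = 378.7273 m^3/s


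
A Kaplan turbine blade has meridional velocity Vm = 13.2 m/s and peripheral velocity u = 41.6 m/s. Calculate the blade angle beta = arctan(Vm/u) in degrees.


beta = arctan(13.2 / 41.6) = 17.6046 degrees


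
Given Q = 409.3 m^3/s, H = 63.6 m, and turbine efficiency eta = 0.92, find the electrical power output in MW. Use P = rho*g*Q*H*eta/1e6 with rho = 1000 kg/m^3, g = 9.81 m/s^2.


P = 1000 * 9.81 * 409.3 * 63.6 * 0.92 / 1e6 = 234.9393 MW


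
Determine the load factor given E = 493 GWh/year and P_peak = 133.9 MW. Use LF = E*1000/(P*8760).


LF = 493 * 1000 / (133.9 * 8760) = 0.4203


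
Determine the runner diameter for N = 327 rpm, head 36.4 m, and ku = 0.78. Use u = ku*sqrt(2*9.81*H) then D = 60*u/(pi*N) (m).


u = 0.78 * sqrt(2*9.81*36.4) = 20.8447 m/s
D = 60 * 20.8447 / (pi * 327) = 1.2174 m


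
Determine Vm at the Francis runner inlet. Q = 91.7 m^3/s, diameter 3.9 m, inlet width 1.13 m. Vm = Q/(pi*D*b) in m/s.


Vm = 91.7 / (pi * 3.9 * 1.13) = 6.6233 m/s


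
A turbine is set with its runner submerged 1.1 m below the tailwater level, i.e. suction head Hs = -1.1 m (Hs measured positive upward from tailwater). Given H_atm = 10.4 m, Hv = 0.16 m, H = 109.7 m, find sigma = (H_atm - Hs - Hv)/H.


sigma = (10.4 - (-1.1) - 0.16) / 109.7 = 0.1034


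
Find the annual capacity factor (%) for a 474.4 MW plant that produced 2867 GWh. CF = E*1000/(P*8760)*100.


CF = 2867 * 1000 / (474.4 * 8760) * 100 = 68.9889 %


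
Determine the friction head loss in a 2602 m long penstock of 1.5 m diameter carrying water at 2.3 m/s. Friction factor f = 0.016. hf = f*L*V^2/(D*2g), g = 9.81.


hf = 0.016 * 2602 * 2.3^2 / (1.5 * 2 * 9.81) = 7.4833 m


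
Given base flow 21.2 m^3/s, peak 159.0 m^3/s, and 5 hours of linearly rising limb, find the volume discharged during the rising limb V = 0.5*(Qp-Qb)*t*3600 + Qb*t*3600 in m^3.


V = 0.5*(159.0 - 21.2)*5*3600 + 21.2*5*3600 = 1.6218e+06 m^3


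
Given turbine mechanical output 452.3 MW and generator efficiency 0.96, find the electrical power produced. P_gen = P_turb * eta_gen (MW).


P_gen = 452.3 * 0.96 = 434.2080 MW


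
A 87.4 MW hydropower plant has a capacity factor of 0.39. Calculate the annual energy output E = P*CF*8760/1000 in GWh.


E = 87.4 * 0.39 * 8760 / 1000 = 298.5934 GWh


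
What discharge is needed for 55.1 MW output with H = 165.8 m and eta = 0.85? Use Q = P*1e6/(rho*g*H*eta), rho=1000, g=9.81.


Q = 55.1 * 1e6 / (1000 * 9.81 * 165.8 * 0.85) = 39.8547 m^3/s


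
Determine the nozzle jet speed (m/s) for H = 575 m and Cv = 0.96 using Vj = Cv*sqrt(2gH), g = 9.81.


Vj = 0.96 * sqrt(2*9.81*575) = 101.9658 m/s


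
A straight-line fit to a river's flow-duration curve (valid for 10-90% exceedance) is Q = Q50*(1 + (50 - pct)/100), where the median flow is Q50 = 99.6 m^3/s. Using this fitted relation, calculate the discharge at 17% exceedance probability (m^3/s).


Q = 99.6 * (1 + (50 - 17)/100) = 132.4680 m^3/s


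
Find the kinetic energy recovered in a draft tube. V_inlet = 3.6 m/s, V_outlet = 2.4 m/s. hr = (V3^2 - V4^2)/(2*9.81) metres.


hr = (3.6^2 - 2.4^2) / (2*9.81) = 0.3670 m


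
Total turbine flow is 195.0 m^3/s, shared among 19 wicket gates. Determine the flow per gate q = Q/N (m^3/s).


q = 195.0 / 19 = 10.2632 m^3/s


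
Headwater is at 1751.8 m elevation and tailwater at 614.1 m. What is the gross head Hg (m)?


Hg = 1751.8 - 614.1 = 1137.7000 m


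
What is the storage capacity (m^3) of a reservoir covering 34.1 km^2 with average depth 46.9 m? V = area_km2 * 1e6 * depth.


V = 34.1 * 1e6 * 46.9 = 1.5993e+09 m^3


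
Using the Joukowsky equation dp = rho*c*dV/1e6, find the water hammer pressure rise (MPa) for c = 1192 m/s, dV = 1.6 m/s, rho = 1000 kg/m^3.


dp = 1000 * 1192 * 1.6 / 1e6 = 1.9072 MPa


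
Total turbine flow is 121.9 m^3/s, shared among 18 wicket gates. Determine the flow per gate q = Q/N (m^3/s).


q = 121.9 / 18 = 6.7722 m^3/s


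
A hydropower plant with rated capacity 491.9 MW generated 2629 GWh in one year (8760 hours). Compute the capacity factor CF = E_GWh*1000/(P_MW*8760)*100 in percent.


CF = 2629 * 1000 / (491.9 * 8760) * 100 = 61.0112 %


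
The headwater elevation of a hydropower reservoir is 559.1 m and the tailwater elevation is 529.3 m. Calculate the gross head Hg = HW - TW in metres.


Hg = 559.1 - 529.3 = 29.8000 m


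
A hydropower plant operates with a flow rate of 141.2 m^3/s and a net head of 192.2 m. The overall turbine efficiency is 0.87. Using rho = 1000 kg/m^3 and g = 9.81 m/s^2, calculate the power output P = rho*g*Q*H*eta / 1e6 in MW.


P = 1000 * 9.81 * 141.2 * 192.2 * 0.87 / 1e6 = 231.6202 MW


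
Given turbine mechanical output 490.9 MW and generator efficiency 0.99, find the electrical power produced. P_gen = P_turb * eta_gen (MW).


P_gen = 490.9 * 0.99 = 485.9910 MW


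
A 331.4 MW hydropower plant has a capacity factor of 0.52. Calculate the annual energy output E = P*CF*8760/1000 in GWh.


E = 331.4 * 0.52 * 8760 / 1000 = 1509.5933 GWh


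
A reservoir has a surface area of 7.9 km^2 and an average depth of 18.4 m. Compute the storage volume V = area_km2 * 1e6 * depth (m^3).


V = 7.9 * 1e6 * 18.4 = 1.4536e+08 m^3


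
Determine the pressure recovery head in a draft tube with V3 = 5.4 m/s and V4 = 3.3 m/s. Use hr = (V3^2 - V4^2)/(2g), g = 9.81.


hr = (5.4^2 - 3.3^2) / (2*9.81) = 0.9312 m


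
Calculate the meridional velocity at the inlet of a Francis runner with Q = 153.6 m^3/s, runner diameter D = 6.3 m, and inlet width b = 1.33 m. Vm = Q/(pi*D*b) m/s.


Vm = 153.6 / (pi * 6.3 * 1.33) = 5.8351 m/s


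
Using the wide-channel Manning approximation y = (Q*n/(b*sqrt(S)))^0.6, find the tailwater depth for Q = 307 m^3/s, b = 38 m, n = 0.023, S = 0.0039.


y = (307 * 0.023 / (38 * 0.0039^0.5))^0.6 = 1.9237 m


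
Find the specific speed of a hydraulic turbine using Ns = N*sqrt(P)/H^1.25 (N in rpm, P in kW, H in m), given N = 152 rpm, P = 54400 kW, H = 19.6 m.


Ns = 152 * 54400^0.5 / 19.6^1.25 = 859.6525


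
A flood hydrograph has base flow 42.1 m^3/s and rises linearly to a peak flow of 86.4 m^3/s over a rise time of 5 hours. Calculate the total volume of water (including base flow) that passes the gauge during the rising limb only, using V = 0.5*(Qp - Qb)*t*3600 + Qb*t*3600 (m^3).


V = 0.5*(86.4 - 42.1)*5*3600 + 42.1*5*3600 = 1.1565e+06 m^3


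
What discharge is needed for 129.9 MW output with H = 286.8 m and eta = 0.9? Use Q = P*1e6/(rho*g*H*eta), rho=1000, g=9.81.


Q = 129.9 * 1e6 / (1000 * 9.81 * 286.8 * 0.9) = 51.3001 m^3/s


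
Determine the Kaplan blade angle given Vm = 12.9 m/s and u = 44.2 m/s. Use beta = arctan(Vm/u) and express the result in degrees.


beta = arctan(12.9 / 44.2) = 16.2702 degrees


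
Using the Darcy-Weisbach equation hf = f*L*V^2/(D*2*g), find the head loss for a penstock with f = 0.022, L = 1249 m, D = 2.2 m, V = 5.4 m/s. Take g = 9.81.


hf = 0.022 * 1249 * 5.4^2 / (2.2 * 2 * 9.81) = 18.5631 m


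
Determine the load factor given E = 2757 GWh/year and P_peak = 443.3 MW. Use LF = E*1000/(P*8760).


LF = 2757 * 1000 / (443.3 * 8760) = 0.7100


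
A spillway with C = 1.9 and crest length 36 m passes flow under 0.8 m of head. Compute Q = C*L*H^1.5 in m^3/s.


Q = 1.9 * 36 * 0.8^1.5 = 48.9431 m^3/s


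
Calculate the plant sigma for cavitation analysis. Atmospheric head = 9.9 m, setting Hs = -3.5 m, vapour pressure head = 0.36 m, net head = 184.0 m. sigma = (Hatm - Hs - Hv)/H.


sigma = (9.9 - (-3.5) - 0.36) / 184.0 = 0.0709


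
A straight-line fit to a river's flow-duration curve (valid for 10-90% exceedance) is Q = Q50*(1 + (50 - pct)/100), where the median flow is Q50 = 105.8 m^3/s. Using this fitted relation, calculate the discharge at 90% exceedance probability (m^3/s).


Q = 105.8 * (1 + (50 - 90)/100) = 63.4800 m^3/s


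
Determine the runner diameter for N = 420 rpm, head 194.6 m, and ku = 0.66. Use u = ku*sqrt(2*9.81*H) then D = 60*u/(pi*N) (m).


u = 0.66 * sqrt(2*9.81*194.6) = 40.7817 m/s
D = 60 * 40.7817 / (pi * 420) = 1.8545 m


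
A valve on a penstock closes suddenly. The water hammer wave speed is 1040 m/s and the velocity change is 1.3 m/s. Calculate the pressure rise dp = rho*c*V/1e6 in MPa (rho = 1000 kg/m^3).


dp = 1000 * 1040 * 1.3 / 1e6 = 1.3520 MPa


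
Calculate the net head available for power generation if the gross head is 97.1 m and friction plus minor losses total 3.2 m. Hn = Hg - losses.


Hn = 97.1 - 3.2 = 93.9000 m


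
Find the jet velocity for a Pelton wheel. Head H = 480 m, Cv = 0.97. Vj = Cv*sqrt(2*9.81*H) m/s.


Vj = 0.97 * sqrt(2*9.81*480) = 94.1330 m/s


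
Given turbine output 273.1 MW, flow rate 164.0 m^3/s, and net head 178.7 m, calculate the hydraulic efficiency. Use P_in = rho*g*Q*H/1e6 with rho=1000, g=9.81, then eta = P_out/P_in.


P_in = 1000 * 9.81 * 164.0 * 178.7 / 1e6 = 287.4997 MW
eta = 273.1 / 287.4997 = 0.9499


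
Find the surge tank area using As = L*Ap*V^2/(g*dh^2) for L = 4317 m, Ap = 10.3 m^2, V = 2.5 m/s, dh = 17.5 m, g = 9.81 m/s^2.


As = 4317 * 10.3 * 2.5^2 / (9.81 * 17.5^2) = 92.5027 m^2


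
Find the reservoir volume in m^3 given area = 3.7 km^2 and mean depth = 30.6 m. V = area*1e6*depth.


V = 3.7 * 1e6 * 30.6 = 1.1322e+08 m^3


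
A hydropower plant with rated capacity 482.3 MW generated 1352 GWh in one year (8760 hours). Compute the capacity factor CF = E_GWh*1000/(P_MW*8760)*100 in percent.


CF = 1352 * 1000 / (482.3 * 8760) * 100 = 32.0004 %


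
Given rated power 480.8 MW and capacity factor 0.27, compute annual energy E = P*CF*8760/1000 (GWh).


E = 480.8 * 0.27 * 8760 / 1000 = 1137.1882 GWh


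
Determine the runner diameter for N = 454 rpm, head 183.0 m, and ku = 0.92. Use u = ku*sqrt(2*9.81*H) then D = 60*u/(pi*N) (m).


u = 0.92 * sqrt(2*9.81*183.0) = 55.1268 m/s
D = 60 * 55.1268 / (pi * 454) = 2.3190 m


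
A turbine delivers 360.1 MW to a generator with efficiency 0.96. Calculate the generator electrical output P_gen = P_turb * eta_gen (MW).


P_gen = 360.1 * 0.96 = 345.6960 MW


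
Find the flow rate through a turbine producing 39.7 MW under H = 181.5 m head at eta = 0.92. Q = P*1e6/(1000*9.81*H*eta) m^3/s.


Q = 39.7 * 1e6 / (1000 * 9.81 * 181.5 * 0.92) = 24.2358 m^3/s


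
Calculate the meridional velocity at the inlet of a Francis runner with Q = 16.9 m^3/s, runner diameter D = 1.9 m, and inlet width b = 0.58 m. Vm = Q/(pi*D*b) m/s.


Vm = 16.9 / (pi * 1.9 * 0.58) = 4.8815 m/s


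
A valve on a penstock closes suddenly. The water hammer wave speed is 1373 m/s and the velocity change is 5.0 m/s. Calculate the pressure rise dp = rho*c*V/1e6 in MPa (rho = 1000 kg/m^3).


dp = 1000 * 1373 * 5.0 / 1e6 = 6.8650 MPa


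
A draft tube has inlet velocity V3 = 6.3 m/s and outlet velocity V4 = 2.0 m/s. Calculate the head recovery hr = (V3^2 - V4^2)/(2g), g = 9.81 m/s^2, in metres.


hr = (6.3^2 - 2.0^2) / (2*9.81) = 1.8191 m


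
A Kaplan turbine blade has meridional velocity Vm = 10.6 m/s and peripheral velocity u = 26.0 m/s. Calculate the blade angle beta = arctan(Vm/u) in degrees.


beta = arctan(10.6 / 26.0) = 22.1803 degrees


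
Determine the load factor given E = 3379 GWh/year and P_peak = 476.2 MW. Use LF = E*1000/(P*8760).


LF = 3379 * 1000 / (476.2 * 8760) = 0.8100


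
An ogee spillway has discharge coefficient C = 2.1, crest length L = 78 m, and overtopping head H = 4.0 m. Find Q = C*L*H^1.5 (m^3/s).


Q = 2.1 * 78 * 4.0^1.5 = 1310.4000 m^3/s


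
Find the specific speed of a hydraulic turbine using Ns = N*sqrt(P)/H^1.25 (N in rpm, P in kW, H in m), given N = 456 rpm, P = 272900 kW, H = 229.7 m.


Ns = 456 * 272900^0.5 / 229.7^1.25 = 266.3884


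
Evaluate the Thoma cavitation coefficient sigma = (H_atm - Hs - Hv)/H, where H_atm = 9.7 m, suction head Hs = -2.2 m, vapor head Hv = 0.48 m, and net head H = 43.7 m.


sigma = (9.7 - (-2.2) - 0.48) / 43.7 = 0.2613


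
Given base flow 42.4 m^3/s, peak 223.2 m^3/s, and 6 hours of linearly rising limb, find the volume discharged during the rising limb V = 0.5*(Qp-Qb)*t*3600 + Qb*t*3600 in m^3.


V = 0.5*(223.2 - 42.4)*6*3600 + 42.4*6*3600 = 2.8685e+06 m^3


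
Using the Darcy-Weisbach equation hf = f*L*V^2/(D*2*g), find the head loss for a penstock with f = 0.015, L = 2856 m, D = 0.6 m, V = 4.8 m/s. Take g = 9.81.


hf = 0.015 * 2856 * 4.8^2 / (0.6 * 2 * 9.81) = 83.8459 m


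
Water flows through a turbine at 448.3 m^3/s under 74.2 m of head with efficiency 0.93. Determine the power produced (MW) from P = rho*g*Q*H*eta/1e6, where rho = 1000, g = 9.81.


P = 1000 * 9.81 * 448.3 * 74.2 * 0.93 / 1e6 = 303.4762 MW


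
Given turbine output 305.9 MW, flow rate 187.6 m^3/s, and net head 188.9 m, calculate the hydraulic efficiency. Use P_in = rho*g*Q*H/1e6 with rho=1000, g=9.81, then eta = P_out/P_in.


P_in = 1000 * 9.81 * 187.6 * 188.9 / 1e6 = 347.6432 MW
eta = 305.9 / 347.6432 = 0.8799


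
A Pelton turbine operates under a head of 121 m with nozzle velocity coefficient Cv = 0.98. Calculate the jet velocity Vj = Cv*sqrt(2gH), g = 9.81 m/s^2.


Vj = 0.98 * sqrt(2*9.81*121) = 47.7494 m/s


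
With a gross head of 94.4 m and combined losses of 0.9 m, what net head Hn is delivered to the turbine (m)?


Hn = 94.4 - 0.9 = 93.5000 m


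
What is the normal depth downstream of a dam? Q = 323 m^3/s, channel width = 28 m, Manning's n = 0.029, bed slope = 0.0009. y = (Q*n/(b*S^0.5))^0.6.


y = (323 * 0.029 / (28 * 0.0009^0.5))^0.6 = 4.2500 m


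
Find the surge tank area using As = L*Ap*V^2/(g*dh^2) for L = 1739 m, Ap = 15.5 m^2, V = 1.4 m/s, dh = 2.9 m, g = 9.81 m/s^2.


As = 1739 * 15.5 * 1.4^2 / (9.81 * 2.9^2) = 640.3573 m^2


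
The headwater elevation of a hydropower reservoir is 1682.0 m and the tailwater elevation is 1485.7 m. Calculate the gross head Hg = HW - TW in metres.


Hg = 1682.0 - 1485.7 = 196.3000 m


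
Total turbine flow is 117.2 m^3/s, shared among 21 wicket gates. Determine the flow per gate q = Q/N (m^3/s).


q = 117.2 / 21 = 5.5810 m^3/s


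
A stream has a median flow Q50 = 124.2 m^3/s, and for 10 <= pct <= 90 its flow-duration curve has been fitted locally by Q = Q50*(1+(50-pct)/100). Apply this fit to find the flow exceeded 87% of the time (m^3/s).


Q = 124.2 * (1 + (50 - 87)/100) = 78.2460 m^3/s


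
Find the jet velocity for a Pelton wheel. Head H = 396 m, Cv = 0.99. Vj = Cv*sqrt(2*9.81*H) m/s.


Vj = 0.99 * sqrt(2*9.81*396) = 87.2634 m/s


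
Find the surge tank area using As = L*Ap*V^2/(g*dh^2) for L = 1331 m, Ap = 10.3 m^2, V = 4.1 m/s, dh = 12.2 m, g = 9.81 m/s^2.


As = 1331 * 10.3 * 4.1^2 / (9.81 * 12.2^2) = 157.8317 m^2


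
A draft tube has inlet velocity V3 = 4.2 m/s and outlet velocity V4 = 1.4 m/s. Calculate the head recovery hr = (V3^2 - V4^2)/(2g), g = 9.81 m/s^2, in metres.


hr = (4.2^2 - 1.4^2) / (2*9.81) = 0.7992 m


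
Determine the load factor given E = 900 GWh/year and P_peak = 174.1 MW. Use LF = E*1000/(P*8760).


LF = 900 * 1000 / (174.1 * 8760) = 0.5901


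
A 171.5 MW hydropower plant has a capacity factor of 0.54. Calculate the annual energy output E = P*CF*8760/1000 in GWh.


E = 171.5 * 0.54 * 8760 / 1000 = 811.2636 GWh


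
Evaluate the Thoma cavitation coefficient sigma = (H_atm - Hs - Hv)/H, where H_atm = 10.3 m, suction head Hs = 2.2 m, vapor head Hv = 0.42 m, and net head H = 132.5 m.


sigma = (10.3 - 2.2 - 0.42) / 132.5 = 0.0580


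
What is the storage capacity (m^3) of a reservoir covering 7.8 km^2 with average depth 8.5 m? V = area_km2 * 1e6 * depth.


V = 7.8 * 1e6 * 8.5 = 6.6300e+07 m^3


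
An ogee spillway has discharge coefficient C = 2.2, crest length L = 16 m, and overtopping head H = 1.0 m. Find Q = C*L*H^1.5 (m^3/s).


Q = 2.2 * 16 * 1.0^1.5 = 35.2000 m^3/s


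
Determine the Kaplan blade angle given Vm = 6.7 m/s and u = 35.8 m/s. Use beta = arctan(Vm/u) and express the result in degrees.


beta = arctan(6.7 / 35.8) = 10.6003 degrees


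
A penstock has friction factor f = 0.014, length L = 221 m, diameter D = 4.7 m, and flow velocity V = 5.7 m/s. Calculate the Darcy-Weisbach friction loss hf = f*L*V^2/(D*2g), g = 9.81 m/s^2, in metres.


hf = 0.014 * 221 * 5.7^2 / (4.7 * 2 * 9.81) = 1.0901 m


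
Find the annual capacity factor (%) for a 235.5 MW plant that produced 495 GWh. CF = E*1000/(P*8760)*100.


CF = 495 * 1000 / (235.5 * 8760) * 100 = 23.9944 %


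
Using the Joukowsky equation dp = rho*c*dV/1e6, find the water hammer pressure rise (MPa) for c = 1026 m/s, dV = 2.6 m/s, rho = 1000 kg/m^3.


dp = 1000 * 1026 * 2.6 / 1e6 = 2.6676 MPa


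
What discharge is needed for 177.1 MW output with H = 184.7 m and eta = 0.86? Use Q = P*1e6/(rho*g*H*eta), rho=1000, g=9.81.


Q = 177.1 * 1e6 / (1000 * 9.81 * 184.7 * 0.86) = 113.6539 m^3/s


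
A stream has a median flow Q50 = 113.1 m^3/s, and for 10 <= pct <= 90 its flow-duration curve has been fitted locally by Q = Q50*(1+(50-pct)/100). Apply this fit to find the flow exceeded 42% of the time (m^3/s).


Q = 113.1 * (1 + (50 - 42)/100) = 122.1480 m^3/s


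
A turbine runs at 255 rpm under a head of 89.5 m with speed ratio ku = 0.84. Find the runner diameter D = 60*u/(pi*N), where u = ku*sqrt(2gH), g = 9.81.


u = 0.84 * sqrt(2*9.81*89.5) = 35.1998 m/s
D = 60 * 35.1998 / (pi * 255) = 2.6363 m


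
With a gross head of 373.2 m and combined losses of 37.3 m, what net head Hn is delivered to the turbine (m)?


Hn = 373.2 - 37.3 = 335.9000 m


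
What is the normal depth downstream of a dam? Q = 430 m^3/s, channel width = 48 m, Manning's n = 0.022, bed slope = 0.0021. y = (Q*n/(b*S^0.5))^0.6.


y = (430 * 0.022 / (48 * 0.0021^0.5))^0.6 = 2.3995 m


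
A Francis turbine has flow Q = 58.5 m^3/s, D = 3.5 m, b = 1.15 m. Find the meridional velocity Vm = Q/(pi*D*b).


Vm = 58.5 / (pi * 3.5 * 1.15) = 4.6264 m/s


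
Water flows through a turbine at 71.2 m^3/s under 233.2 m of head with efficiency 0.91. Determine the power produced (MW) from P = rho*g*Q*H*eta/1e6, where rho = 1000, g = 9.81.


P = 1000 * 9.81 * 71.2 * 233.2 * 0.91 / 1e6 = 148.2241 MW


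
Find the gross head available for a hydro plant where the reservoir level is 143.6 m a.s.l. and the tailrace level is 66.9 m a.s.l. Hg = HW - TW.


Hg = 143.6 - 66.9 = 76.7000 m


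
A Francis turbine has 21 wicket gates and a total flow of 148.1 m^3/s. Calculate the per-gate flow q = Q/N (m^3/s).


q = 148.1 / 21 = 7.0524 m^3/s


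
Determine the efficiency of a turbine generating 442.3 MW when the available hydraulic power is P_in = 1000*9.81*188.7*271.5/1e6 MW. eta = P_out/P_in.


P_in = 1000 * 9.81 * 188.7 * 271.5 / 1e6 = 502.5864 MW
eta = 442.3 / 502.5864 = 0.8800


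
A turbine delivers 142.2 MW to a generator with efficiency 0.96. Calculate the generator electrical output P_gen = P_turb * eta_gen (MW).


P_gen = 142.2 * 0.96 = 136.5120 MW


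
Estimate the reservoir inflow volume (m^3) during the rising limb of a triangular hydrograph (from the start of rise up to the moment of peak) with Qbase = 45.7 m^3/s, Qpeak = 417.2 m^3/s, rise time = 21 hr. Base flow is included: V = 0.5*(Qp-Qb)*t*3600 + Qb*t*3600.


V = 0.5*(417.2 - 45.7)*21*3600 + 45.7*21*3600 = 1.7498e+07 m^3


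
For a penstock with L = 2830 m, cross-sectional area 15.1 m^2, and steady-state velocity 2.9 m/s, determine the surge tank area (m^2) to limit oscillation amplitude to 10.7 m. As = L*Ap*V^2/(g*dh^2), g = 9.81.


As = 2830 * 15.1 * 2.9^2 / (9.81 * 10.7^2) = 319.9800 m^2


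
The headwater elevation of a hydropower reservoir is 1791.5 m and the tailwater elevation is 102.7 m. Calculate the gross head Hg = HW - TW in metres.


Hg = 1791.5 - 102.7 = 1688.8000 m


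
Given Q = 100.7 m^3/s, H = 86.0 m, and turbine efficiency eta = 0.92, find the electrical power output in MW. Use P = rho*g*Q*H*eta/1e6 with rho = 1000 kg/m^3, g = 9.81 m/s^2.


P = 1000 * 9.81 * 100.7 * 86.0 * 0.92 / 1e6 = 78.1600 MW


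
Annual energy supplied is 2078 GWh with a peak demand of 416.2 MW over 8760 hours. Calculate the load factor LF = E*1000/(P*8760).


LF = 2078 * 1000 / (416.2 * 8760) = 0.5700


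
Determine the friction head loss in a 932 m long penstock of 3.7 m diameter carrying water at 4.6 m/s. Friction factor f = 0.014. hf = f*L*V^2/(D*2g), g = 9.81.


hf = 0.014 * 932 * 4.6^2 / (3.7 * 2 * 9.81) = 3.8033 m


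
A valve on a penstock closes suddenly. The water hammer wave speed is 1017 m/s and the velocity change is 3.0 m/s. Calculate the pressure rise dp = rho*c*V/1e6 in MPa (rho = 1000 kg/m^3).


dp = 1000 * 1017 * 3.0 / 1e6 = 3.0510 MPa


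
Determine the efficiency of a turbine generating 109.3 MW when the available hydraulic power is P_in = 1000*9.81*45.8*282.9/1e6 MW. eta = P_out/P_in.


P_in = 1000 * 9.81 * 45.8 * 282.9 / 1e6 = 127.1064 MW
eta = 109.3 / 127.1064 = 0.8599


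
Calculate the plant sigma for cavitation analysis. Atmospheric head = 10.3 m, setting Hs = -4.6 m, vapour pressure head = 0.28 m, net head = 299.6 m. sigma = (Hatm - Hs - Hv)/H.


sigma = (10.3 - (-4.6) - 0.28) / 299.6 = 0.0488


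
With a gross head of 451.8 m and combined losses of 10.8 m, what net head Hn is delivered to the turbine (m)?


Hn = 451.8 - 10.8 = 441.0000 m


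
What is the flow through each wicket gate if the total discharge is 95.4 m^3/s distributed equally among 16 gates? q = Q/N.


q = 95.4 / 16 = 5.9625 m^3/s


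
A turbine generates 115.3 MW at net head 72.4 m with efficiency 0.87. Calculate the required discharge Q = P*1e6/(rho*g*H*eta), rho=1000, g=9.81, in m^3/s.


Q = 115.3 * 1e6 / (1000 * 9.81 * 72.4 * 0.87) = 186.5961 m^3/s


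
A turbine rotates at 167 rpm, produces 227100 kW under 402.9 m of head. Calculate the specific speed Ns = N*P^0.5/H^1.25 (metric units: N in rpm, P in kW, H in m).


Ns = 167 * 227100^0.5 / 402.9^1.25 = 44.0888


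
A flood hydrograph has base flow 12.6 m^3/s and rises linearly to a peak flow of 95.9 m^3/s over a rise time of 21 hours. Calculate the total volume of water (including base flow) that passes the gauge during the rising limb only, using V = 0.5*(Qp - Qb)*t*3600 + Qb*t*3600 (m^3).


V = 0.5*(95.9 - 12.6)*21*3600 + 12.6*21*3600 = 4.1013e+06 m^3


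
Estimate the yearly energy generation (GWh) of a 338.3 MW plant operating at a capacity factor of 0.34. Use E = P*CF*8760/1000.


E = 338.3 * 0.34 * 8760 / 1000 = 1007.5927 GWh


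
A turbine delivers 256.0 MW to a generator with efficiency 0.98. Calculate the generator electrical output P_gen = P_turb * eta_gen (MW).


P_gen = 256.0 * 0.98 = 250.8800 MW


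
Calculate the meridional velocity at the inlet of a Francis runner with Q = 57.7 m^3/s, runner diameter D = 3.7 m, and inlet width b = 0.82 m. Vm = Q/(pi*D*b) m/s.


Vm = 57.7 / (pi * 3.7 * 0.82) = 6.0536 m/s


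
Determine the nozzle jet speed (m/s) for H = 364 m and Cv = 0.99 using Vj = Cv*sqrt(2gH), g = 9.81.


Vj = 0.99 * sqrt(2*9.81*364) = 83.6634 m/s


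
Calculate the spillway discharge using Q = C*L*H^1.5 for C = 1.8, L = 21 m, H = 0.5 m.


Q = 1.8 * 21 * 0.5^1.5 = 13.3643 m^3/s


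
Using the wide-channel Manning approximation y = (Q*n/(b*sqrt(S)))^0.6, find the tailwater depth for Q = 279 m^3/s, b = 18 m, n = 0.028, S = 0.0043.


y = (279 * 0.028 / (18 * 0.0043^0.5))^0.6 = 3.1078 m


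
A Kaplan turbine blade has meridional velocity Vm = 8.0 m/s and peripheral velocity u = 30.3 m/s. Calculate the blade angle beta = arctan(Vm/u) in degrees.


beta = arctan(8.0 / 30.3) = 14.7901 degrees


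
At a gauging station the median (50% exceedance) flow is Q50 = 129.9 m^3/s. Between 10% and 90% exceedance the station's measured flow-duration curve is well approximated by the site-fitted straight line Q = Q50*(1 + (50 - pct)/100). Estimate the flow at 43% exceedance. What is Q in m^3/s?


Q = 129.9 * (1 + (50 - 43)/100) = 138.9930 m^3/s


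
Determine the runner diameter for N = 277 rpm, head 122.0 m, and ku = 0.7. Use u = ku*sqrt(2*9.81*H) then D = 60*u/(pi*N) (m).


u = 0.7 * sqrt(2*9.81*122.0) = 34.2474 m/s
D = 60 * 34.2474 / (pi * 277) = 2.3613 m


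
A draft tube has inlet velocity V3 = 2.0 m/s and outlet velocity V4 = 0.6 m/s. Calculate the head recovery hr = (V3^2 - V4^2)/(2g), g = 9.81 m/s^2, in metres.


hr = (2.0^2 - 0.6^2) / (2*9.81) = 0.1855 m


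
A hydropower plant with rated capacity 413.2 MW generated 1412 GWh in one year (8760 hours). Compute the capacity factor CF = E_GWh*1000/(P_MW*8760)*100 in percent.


CF = 1412 * 1000 / (413.2 * 8760) * 100 = 39.0095 %


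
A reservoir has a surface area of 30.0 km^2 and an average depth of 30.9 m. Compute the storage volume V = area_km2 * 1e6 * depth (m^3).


V = 30.0 * 1e6 * 30.9 = 9.2700e+08 m^3


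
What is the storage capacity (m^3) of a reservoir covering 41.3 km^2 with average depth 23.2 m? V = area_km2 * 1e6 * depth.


V = 41.3 * 1e6 * 23.2 = 9.5816e+08 m^3


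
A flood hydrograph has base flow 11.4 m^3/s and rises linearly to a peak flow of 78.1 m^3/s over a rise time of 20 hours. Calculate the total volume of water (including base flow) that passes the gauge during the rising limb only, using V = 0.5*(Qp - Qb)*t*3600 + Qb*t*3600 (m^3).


V = 0.5*(78.1 - 11.4)*20*3600 + 11.4*20*3600 = 3.2220e+06 m^3


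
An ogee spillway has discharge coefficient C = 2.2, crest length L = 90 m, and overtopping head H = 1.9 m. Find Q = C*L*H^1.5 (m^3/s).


Q = 2.2 * 90 * 1.9^1.5 = 518.5559 m^3/s


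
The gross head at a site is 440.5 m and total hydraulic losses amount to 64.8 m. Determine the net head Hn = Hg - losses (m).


Hn = 440.5 - 64.8 = 375.7000 m


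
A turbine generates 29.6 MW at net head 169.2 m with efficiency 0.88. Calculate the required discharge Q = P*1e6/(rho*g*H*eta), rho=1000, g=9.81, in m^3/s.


Q = 29.6 * 1e6 / (1000 * 9.81 * 169.2 * 0.88) = 20.2647 m^3/s


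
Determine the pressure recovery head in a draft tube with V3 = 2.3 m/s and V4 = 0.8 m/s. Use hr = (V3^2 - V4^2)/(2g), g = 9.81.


hr = (2.3^2 - 0.8^2) / (2*9.81) = 0.2370 m


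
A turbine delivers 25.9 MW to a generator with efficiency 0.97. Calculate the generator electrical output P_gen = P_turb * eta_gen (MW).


P_gen = 25.9 * 0.97 = 25.1230 MW


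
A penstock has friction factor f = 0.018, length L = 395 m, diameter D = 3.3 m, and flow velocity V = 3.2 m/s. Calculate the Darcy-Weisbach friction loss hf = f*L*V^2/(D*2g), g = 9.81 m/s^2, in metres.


hf = 0.018 * 395 * 3.2^2 / (3.3 * 2 * 9.81) = 1.1245 m


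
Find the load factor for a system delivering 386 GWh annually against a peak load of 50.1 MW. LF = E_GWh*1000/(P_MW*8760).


LF = 386 * 1000 / (50.1 * 8760) = 0.8795


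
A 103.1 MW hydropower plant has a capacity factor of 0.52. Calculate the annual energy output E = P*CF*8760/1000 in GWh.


E = 103.1 * 0.52 * 8760 / 1000 = 469.6411 GWh


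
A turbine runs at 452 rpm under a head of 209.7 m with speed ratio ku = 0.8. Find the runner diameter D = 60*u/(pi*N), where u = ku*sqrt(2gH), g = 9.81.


u = 0.8 * sqrt(2*9.81*209.7) = 51.3143 m/s
D = 60 * 51.3143 / (pi * 452) = 2.1682 m


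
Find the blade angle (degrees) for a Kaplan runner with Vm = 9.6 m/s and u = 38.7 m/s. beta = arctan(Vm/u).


beta = arctan(9.6 / 38.7) = 13.9317 degrees


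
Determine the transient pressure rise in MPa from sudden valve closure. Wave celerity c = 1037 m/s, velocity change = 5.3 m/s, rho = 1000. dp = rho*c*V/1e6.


dp = 1000 * 1037 * 5.3 / 1e6 = 5.4961 MPa


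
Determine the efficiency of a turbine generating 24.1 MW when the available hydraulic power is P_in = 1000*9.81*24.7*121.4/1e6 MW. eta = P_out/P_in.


P_in = 1000 * 9.81 * 24.7 * 121.4 / 1e6 = 29.4161 MW
eta = 24.1 / 29.4161 = 0.8193


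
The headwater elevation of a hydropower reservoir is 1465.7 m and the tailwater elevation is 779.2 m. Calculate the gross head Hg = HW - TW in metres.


Hg = 1465.7 - 779.2 = 686.5000 m


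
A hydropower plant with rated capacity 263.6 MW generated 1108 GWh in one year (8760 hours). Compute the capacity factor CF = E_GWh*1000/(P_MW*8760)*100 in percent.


CF = 1108 * 1000 / (263.6 * 8760) * 100 = 47.9833 %


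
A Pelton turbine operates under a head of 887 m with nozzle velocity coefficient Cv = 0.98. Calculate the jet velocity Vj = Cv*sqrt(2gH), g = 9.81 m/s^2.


Vj = 0.98 * sqrt(2*9.81*887) = 129.2818 m/s


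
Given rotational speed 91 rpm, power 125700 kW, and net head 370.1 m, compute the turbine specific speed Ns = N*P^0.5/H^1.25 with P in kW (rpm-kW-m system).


Ns = 91 * 125700^0.5 / 370.1^1.25 = 19.8751


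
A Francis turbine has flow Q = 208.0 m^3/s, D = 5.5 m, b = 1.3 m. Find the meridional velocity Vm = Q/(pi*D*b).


Vm = 208.0 / (pi * 5.5 * 1.3) = 9.2599 m/s


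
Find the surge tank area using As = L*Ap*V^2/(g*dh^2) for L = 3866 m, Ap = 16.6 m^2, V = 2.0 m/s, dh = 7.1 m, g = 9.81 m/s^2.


As = 3866 * 16.6 * 2.0^2 / (9.81 * 7.1^2) = 519.0919 m^2


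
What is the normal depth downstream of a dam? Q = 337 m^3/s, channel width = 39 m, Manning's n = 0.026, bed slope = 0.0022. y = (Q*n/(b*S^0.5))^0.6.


y = (337 * 0.026 / (39 * 0.0022^0.5))^0.6 = 2.5597 m


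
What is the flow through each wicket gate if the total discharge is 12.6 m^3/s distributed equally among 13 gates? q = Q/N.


q = 12.6 / 13 = 0.9692 m^3/s


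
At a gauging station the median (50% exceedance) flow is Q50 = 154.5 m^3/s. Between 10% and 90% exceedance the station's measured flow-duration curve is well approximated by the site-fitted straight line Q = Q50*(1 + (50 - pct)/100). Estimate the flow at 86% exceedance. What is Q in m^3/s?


Q = 154.5 * (1 + (50 - 86)/100) = 98.8800 m^3/s


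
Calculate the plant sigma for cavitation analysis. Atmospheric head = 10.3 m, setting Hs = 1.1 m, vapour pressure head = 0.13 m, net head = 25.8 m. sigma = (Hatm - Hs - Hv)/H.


sigma = (10.3 - 1.1 - 0.13) / 25.8 = 0.3516


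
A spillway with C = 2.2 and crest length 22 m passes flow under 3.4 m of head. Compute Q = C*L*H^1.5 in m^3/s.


Q = 2.2 * 22 * 3.4^1.5 = 303.4336 m^3/s


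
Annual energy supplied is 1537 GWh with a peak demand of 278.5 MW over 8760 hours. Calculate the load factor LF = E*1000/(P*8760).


LF = 1537 * 1000 / (278.5 * 8760) = 0.6300


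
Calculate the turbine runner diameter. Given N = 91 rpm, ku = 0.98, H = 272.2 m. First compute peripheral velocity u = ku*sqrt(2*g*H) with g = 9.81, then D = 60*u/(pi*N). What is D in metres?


u = 0.98 * sqrt(2*9.81*272.2) = 71.6176 m/s
D = 60 * 71.6176 / (pi * 91) = 15.0307 m


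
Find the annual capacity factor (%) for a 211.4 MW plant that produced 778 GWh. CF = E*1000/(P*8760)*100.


CF = 778 * 1000 / (211.4 * 8760) * 100 = 42.0117 %


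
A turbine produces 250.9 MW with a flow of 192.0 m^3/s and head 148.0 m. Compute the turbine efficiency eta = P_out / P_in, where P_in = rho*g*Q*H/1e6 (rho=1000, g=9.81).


P_in = 1000 * 9.81 * 192.0 * 148.0 / 1e6 = 278.7610 MW
eta = 250.9 / 278.7610 = 0.9001


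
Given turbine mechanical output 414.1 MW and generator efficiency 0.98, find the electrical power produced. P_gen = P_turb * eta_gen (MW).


P_gen = 414.1 * 0.98 = 405.8180 MW


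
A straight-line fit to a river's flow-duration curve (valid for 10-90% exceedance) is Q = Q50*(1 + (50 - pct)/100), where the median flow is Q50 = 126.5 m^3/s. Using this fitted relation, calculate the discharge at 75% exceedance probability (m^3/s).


Q = 126.5 * (1 + (50 - 75)/100) = 94.8750 m^3/s


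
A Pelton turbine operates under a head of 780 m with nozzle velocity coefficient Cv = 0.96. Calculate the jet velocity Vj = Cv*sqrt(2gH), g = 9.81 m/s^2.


Vj = 0.96 * sqrt(2*9.81*780) = 118.7594 m/s


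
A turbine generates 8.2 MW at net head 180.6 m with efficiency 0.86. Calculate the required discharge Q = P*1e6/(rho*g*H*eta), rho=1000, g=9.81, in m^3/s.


Q = 8.2 * 1e6 / (1000 * 9.81 * 180.6 * 0.86) = 5.3818 m^3/s


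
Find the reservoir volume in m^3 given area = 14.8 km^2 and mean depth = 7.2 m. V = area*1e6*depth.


V = 14.8 * 1e6 * 7.2 = 1.0656e+08 m^3


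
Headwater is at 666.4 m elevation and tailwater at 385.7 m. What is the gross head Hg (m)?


Hg = 666.4 - 385.7 = 280.7000 m


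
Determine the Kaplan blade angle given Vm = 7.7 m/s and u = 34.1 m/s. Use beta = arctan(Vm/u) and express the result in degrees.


beta = arctan(7.7 / 34.1) = 12.7244 degrees


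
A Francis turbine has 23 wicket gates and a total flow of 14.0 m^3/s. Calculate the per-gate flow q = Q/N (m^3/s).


q = 14.0 / 23 = 0.6087 m^3/s


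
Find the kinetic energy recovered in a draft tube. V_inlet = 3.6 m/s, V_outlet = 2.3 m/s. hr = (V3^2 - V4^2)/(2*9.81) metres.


hr = (3.6^2 - 2.3^2) / (2*9.81) = 0.3909 m


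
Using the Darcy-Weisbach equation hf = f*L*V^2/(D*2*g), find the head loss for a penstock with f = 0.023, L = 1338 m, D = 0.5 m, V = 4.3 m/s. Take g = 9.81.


hf = 0.023 * 1338 * 4.3^2 / (0.5 * 2 * 9.81) = 58.0032 m


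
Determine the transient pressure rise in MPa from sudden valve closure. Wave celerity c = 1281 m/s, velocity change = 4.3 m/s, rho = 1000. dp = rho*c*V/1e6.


dp = 1000 * 1281 * 4.3 / 1e6 = 5.5083 MPa


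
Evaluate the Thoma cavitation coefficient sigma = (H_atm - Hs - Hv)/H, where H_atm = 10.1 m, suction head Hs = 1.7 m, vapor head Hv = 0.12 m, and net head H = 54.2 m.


sigma = (10.1 - 1.7 - 0.12) / 54.2 = 0.1528


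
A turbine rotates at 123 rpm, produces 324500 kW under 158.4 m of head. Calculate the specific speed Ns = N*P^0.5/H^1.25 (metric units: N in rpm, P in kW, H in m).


Ns = 123 * 324500^0.5 / 158.4^1.25 = 124.6862


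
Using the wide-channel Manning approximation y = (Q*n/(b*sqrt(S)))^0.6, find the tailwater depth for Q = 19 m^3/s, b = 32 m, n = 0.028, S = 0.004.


y = (19 * 0.028 / (32 * 0.004^0.5))^0.6 = 0.4486 m
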